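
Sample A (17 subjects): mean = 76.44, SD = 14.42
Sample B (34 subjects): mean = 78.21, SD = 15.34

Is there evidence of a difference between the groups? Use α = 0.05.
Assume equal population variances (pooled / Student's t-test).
Student's two-sample t-test (equal variances):
H₀: μ₁ = μ₂
H₁: μ₁ ≠ μ₂
df = n₁ + n₂ - 2 = 49
Pooled variance s_p² = [(n₁-1)s₁² + (n₂-1)s₂²] / (n₁ + n₂ - 2) = [(16)(14.42²) + (33)(15.34²)] / 49 = 226.3755
SE = √(s_p²(1/n₁ + 1/n₂)) = √(226.3755 × (1/17 + 1/34)) = 4.4693
t = (x̄₁ - x̄₂) / SE = (76.44 - 78.21) / 4.4693 = -1.77 / 4.4693 = -0.396
p-value = 0.6938

Since p-value > α = 0.05, we fail to reject H₀.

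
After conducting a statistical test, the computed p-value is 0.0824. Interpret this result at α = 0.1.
Since p = 0.0824 < α = 0.1, reject H₀.
There is sufficient evidence to reject the null hypothesis; the result is statistically significant at the 0.1 level.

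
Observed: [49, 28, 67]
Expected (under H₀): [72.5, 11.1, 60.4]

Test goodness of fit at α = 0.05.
Chi-square goodness of fit test:
H₀: observed counts match expected distribution
H₁: observed counts differ from expected distribution
df = k - 1 = 2
χ² = Σ(O - E)²/E
   = (49 - 72.5)²/72.5 + (28 - 11.1)²/11.1 + (67 - 60.4)²/60.4
   = 7.617 + 25.731 + 0.721
   = 34.07
p-value < 0.0001

Since p-value < α = 0.05, we reject H₀.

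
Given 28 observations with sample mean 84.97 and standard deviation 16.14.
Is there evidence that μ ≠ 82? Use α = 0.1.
One-sample t-test:
H₀: μ = 82
H₁: μ ≠ 82
df = n - 1 = 27
t = (x̄ - μ₀) / (s/√n) = (84.97 - 82) / (16.14/√28) = 0.974
p-value = 0.3388

Since p-value > α = 0.1, we fail to reject H₀.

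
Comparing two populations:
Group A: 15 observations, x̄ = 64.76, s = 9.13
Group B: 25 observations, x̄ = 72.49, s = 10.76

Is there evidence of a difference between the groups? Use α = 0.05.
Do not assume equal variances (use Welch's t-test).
Welch's two-sample t-test:
H₀: μ₁ = μ₂
H₁: μ₁ ≠ μ₂
s₁²/n₁ = 9.13²/15 = 5.5571,  s₂²/n₂ = 10.76²/25 = 4.6311
SE = √(s₁²/n₁ + s₂²/n₂) = √(5.5571 + 4.6311) = 3.1919
df (Welch-Satterthwaite) = (s₁²/n₁ + s₂²/n₂)² / [(s₁²/n₁)²/(n₁-1) + (s₂²/n₂)²/(n₂-1)] ≈ 33.49
t = (x̄₁ - x̄₂) / SE = (64.76 - 72.49) / 3.1919 = -7.73 / 3.1919 = -2.422
p-value = 0.0210

Since p-value < α = 0.05, we reject H₀.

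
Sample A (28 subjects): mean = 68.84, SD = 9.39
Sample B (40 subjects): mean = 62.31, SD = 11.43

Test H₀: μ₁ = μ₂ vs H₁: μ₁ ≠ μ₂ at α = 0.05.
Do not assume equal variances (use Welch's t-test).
Welch's two-sample t-test:
H₀: μ₁ = μ₂
H₁: μ₁ ≠ μ₂
s₁²/n₁ = 9.39²/28 = 3.1490,  s₂²/n₂ = 11.43²/40 = 3.2661
SE = √(s₁²/n₁ + s₂²/n₂) = √(3.1490 + 3.2661) = 2.5328
df (Welch-Satterthwaite) = (s₁²/n₁ + s₂²/n₂)² / [(s₁²/n₁)²/(n₁-1) + (s₂²/n₂)²/(n₂-1)] ≈ 64.22
t = (x̄₁ - x̄₂) / SE = (68.84 - 62.31) / 2.5328 = 6.53 / 2.5328 = 2.578
p-value = 0.0122

Since p-value < α = 0.05, we reject H₀.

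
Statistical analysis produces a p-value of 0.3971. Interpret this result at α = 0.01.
Since p = 0.3971 > α = 0.01, fail to reject H₀.
There is insufficient evidence to reject the null hypothesis; the result is not statistically significant at the 0.01 level.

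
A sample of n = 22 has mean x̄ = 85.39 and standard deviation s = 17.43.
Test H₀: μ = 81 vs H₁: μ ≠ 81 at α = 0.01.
One-sample t-test:
H₀: μ = 81
H₁: μ ≠ 81
df = n - 1 = 21
t = (x̄ - μ₀) / (s/√n) = (85.39 - 81) / (17.43/√22) = 1.181
p-value = 0.2507

Since p-value > α = 0.01, we fail to reject H₀.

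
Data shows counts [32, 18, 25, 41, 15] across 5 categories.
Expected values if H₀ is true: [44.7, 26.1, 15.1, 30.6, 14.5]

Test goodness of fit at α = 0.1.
Chi-square goodness of fit test:
H₀: observed counts match expected distribution
H₁: observed counts differ from expected distribution
df = k - 1 = 4
χ² = Σ(O - E)²/E
   = (32 - 44.7)²/44.7 + (18 - 26.1)²/26.1 + (25 - 15.1)²/15.1 + (41 - 30.6)²/30.6 + (15 - 14.5)²/14.5
   = 3.608 + 2.514 + 6.491 + 3.535 + 0.017
   = 16.16
p-value = 0.0028

Since p-value < α = 0.1, we reject H₀.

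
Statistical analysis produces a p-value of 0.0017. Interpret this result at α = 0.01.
Since p = 0.0017 < α = 0.01, reject H₀.
There is sufficient evidence to reject the null hypothesis; the result is statistically significant at the 0.01 level.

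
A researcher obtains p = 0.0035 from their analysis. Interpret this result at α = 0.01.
Since p = 0.0035 < α = 0.01, reject H₀.
There is sufficient evidence to reject the null hypothesis; the result is statistically significant at the 0.01 level.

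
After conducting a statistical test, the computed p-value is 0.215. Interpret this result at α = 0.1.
Since p = 0.215 > α = 0.1, fail to reject H₀.
There is insufficient evidence to reject the null hypothesis; the result is not statistically significant at the 0.1 level.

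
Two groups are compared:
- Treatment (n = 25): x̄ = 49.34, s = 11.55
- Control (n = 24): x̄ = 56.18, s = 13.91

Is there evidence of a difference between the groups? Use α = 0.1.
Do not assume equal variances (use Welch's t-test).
Welch's two-sample t-test:
H₀: μ₁ = μ₂
H₁: μ₁ ≠ μ₂
s₁²/n₁ = 11.55²/25 = 5.3361,  s₂²/n₂ = 13.91²/24 = 8.0620
SE = √(s₁²/n₁ + s₂²/n₂) = √(5.3361 + 8.0620) = 3.6603
df (Welch-Satterthwaite) = (s₁²/n₁ + s₂²/n₂)² / [(s₁²/n₁)²/(n₁-1) + (s₂²/n₂)²/(n₂-1)] ≈ 44.74
t = (x̄₁ - x̄₂) / SE = (49.34 - 56.18) / 3.6603 = -6.84 / 3.6603 = -1.869
p-value = 0.0682

Since p-value < α = 0.1, we reject H₀.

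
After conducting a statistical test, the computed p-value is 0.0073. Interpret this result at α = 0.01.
Since p = 0.0073 < α = 0.01, reject H₀.
There is sufficient evidence to reject the null hypothesis; the result is statistically significant at the 0.01 level.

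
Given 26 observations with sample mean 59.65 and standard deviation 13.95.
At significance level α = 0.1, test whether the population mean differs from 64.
One-sample t-test:
H₀: μ = 64
H₁: μ ≠ 64
df = n - 1 = 25
t = (x̄ - μ₀) / (s/√n) = (59.65 - 64) / (13.95/√26) = -1.590
p-value = 0.1244

Since p-value > α = 0.1, we fail to reject H₀.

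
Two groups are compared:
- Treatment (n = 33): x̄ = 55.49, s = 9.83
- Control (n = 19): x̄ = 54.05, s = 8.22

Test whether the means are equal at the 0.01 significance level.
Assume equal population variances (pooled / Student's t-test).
Student's two-sample t-test (equal variances):
H₀: μ₁ = μ₂
H₁: μ₁ ≠ μ₂
df = n₁ + n₂ - 2 = 50
Pooled variance s_p² = [(n₁-1)s₁² + (n₂-1)s₂²] / (n₁ + n₂ - 2) = [(32)(9.83²) + (18)(8.22²)] / 50 = 86.1671
SE = √(s_p²(1/n₁ + 1/n₂)) = √(86.1671 × (1/33 + 1/19)) = 2.6732
t = (x̄₁ - x̄₂) / SE = (55.49 - 54.05) / 2.6732 = 1.44 / 2.6732 = 0.539
p-value = 0.5925

Since p-value > α = 0.01, we fail to reject H₀.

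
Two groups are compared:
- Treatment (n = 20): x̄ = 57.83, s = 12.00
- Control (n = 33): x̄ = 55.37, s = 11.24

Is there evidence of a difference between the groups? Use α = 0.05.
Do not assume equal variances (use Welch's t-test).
Welch's two-sample t-test:
H₀: μ₁ = μ₂
H₁: μ₁ ≠ μ₂
s₁²/n₁ = 12.00²/20 = 7.2000,  s₂²/n₂ = 11.24²/33 = 3.8284
SE = √(s₁²/n₁ + s₂²/n₂) = √(7.2000 + 3.8284) = 3.3209
df (Welch-Satterthwaite) = (s₁²/n₁ + s₂²/n₂)² / [(s₁²/n₁)²/(n₁-1) + (s₂²/n₂)²/(n₂-1)] ≈ 38.17
t = (x̄₁ - x̄₂) / SE = (57.83 - 55.37) / 3.3209 = 2.46 / 3.3209 = 0.741
p-value = 0.4634

Since p-value > α = 0.05, we fail to reject H₀.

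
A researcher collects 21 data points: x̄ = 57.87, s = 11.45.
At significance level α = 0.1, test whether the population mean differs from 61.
One-sample t-test:
H₀: μ = 61
H₁: μ ≠ 61
df = n - 1 = 20
t = (x̄ - μ₀) / (s/√n) = (57.87 - 61) / (11.45/√21) = -1.253
p-value = 0.2248

Since p-value > α = 0.1, we fail to reject H₀.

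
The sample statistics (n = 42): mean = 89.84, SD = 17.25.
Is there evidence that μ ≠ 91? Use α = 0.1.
One-sample t-test:
H₀: μ = 91
H₁: μ ≠ 91
df = n - 1 = 41
t = (x̄ - μ₀) / (s/√n) = (89.84 - 91) / (17.25/√42) = -0.436
p-value = 0.6653

Since p-value > α = 0.1, we fail to reject H₀.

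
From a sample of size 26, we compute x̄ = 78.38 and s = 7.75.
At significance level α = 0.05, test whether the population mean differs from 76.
One-sample t-test:
H₀: μ = 76
H₁: μ ≠ 76
df = n - 1 = 25
t = (x̄ - μ₀) / (s/√n) = (78.38 - 76) / (7.75/√26) = 1.566
p-value = 0.1299

Since p-value > α = 0.05, we fail to reject H₀.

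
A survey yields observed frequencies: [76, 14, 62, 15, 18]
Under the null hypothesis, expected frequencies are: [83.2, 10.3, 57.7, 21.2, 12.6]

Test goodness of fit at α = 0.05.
Chi-square goodness of fit test:
H₀: observed counts match expected distribution
H₁: observed counts differ from expected distribution
df = k - 1 = 4
χ² = Σ(O - E)²/E
   = (76 - 83.2)²/83.2 + (14 - 10.3)²/10.3 + (62 - 57.7)²/57.7 + (15 - 21.2)²/21.2 + (18 - 12.6)²/12.6
   = 0.623 + 1.329 + 0.320 + 1.813 + 2.314
   = 6.40
p-value = 0.1712

Since p-value > α = 0.05, we fail to reject H₀.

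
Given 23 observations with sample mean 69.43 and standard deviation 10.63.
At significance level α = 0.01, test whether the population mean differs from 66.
One-sample t-test:
H₀: μ = 66
H₁: μ ≠ 66
df = n - 1 = 22
t = (x̄ - μ₀) / (s/√n) = (69.43 - 66) / (10.63/√23) = 1.547
p-value = 0.1360

Since p-value > α = 0.01, we fail to reject H₀.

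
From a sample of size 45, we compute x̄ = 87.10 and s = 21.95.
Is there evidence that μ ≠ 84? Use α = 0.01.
One-sample t-test:
H₀: μ = 84
H₁: μ ≠ 84
df = n - 1 = 44
t = (x̄ - μ₀) / (s/√n) = (87.10 - 84) / (21.95/√45) = 0.947
p-value = 0.3486

Since p-value > α = 0.01, we fail to reject H₀.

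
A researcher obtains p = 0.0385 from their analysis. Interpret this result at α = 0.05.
Since p = 0.0385 < α = 0.05, reject H₀.
There is sufficient evidence to reject the null hypothesis; the result is statistically significant at the 0.05 level.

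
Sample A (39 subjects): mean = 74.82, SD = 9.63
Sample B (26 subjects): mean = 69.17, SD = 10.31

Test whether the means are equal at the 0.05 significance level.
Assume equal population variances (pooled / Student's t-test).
Student's two-sample t-test (equal variances):
H₀: μ₁ = μ₂
H₁: μ₁ ≠ μ₂
df = n₁ + n₂ - 2 = 63
Pooled variance s_p² = [(n₁-1)s₁² + (n₂-1)s₂²] / (n₁ + n₂ - 2) = [(38)(9.63²) + (25)(10.31²)] / 63 = 98.1175
SE = √(s_p²(1/n₁ + 1/n₂)) = √(98.1175 × (1/39 + 1/26)) = 2.5079
t = (x̄₁ - x̄₂) / SE = (74.82 - 69.17) / 2.5079 = 5.65 / 2.5079 = 2.253
p-value = 0.0278

Since p-value < α = 0.05, we reject H₀.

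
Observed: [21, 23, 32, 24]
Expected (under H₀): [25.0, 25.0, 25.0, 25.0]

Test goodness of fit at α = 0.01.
Chi-square goodness of fit test:
H₀: observed counts match expected distribution
H₁: observed counts differ from expected distribution
df = k - 1 = 3
χ² = Σ(O - E)²/E
   = (21 - 25.0)²/25.0 + (23 - 25.0)²/25.0 + (32 - 25.0)²/25.0 + (24 - 25.0)²/25.0
   = 0.640 + 0.160 + 1.960 + 0.040
   = 2.80
p-value = 0.4235

Since p-value > α = 0.01, we fail to reject H₀.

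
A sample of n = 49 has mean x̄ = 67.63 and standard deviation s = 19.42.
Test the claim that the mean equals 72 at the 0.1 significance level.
One-sample t-test:
H₀: μ = 72
H₁: μ ≠ 72
df = n - 1 = 48
t = (x̄ - μ₀) / (s/√n) = (67.63 - 72) / (19.42/√49) = -1.575
p-value = 0.1218

Since p-value > α = 0.1, we fail to reject H₀.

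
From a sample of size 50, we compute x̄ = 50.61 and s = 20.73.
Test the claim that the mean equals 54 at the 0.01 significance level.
One-sample t-test:
H₀: μ = 54
H₁: μ ≠ 54
df = n - 1 = 49
t = (x̄ - μ₀) / (s/√n) = (50.61 - 54) / (20.73/√50) = -1.156
p-value = 0.2531

Since p-value > α = 0.01, we fail to reject H₀.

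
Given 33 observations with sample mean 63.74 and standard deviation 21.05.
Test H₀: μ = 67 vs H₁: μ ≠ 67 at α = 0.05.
One-sample t-test:
H₀: μ = 67
H₁: μ ≠ 67
df = n - 1 = 32
t = (x̄ - μ₀) / (s/√n) = (63.74 - 67) / (21.05/√33) = -0.890
p-value = 0.3803

Since p-value > α = 0.05, we fail to reject H₀.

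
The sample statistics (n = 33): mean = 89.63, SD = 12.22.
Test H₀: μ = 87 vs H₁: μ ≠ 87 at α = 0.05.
One-sample t-test:
H₀: μ = 87
H₁: μ ≠ 87
df = n - 1 = 32
t = (x̄ - μ₀) / (s/√n) = (89.63 - 87) / (12.22/√33) = 1.236
p-value = 0.2253

Since p-value > α = 0.05, we fail to reject H₀.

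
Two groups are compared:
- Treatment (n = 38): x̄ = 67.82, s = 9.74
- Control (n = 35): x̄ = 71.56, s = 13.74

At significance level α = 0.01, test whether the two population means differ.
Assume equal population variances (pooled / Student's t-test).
Student's two-sample t-test (equal variances):
H₀: μ₁ = μ₂
H₁: μ₁ ≠ μ₂
df = n₁ + n₂ - 2 = 71
Pooled variance s_p² = [(n₁-1)s₁² + (n₂-1)s₂²] / (n₁ + n₂ - 2) = [(37)(9.74²) + (34)(13.74²)] / 71 = 139.8434
SE = √(s_p²(1/n₁ + 1/n₂)) = √(139.8434 × (1/38 + 1/35)) = 2.7705
t = (x̄₁ - x̄₂) / SE = (67.82 - 71.56) / 2.7705 = -3.74 / 2.7705 = -1.350
p-value = 0.1813

Since p-value > α = 0.01, we fail to reject H₀.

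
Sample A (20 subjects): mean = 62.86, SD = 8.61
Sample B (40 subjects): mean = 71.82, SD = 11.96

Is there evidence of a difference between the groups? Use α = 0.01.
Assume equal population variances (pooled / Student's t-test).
Student's two-sample t-test (equal variances):
H₀: μ₁ = μ₂
H₁: μ₁ ≠ μ₂
df = n₁ + n₂ - 2 = 58
Pooled variance s_p² = [(n₁-1)s₁² + (n₂-1)s₂²] / (n₁ + n₂ - 2) = [(19)(8.61²) + (39)(11.96²)] / 58 = 120.4678
SE = √(s_p²(1/n₁ + 1/n₂)) = √(120.4678 × (1/20 + 1/40)) = 3.0058
t = (x̄₁ - x̄₂) / SE = (62.86 - 71.82) / 3.0058 = -8.96 / 3.0058 = -2.981
p-value = 0.0042

Since p-value < α = 0.01, we reject H₀.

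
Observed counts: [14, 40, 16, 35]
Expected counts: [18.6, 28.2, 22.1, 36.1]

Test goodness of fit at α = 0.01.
Chi-square goodness of fit test:
H₀: observed counts match expected distribution
H₁: observed counts differ from expected distribution
df = k - 1 = 3
χ² = Σ(O - E)²/E
   = (14 - 18.6)²/18.6 + (40 - 28.2)²/28.2 + (16 - 22.1)²/22.1 + (35 - 36.1)²/36.1
   = 1.138 + 4.938 + 1.684 + 0.034
   = 7.79
p-value = 0.0505

Since p-value > α = 0.01, we fail to reject H₀.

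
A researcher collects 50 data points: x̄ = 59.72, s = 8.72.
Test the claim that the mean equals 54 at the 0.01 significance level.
One-sample t-test:
H₀: μ = 54
H₁: μ ≠ 54
df = n - 1 = 49
t = (x̄ - μ₀) / (s/√n) = (59.72 - 54) / (8.72/√50) = 4.638
p-value < 0.0001

Since p-value < α = 0.01, we reject H₀.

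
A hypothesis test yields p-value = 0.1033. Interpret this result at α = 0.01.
Since p = 0.1033 > α = 0.01, fail to reject H₀.
There is insufficient evidence to reject the null hypothesis; the result is not statistically significant at the 0.01 level.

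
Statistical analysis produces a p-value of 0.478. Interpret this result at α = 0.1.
Since p = 0.478 > α = 0.1, fail to reject H₀.
There is insufficient evidence to reject the null hypothesis; the result is not statistically significant at the 0.1 level.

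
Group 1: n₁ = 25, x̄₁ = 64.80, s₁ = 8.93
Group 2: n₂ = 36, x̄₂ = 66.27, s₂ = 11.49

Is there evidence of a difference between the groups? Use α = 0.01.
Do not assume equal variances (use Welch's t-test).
Welch's two-sample t-test:
H₀: μ₁ = μ₂
H₁: μ₁ ≠ μ₂
s₁²/n₁ = 8.93²/25 = 3.1898,  s₂²/n₂ = 11.49²/36 = 3.6672
SE = √(s₁²/n₁ + s₂²/n₂) = √(3.1898 + 3.6672) = 2.6186
df (Welch-Satterthwaite) = (s₁²/n₁ + s₂²/n₂)² / [(s₁²/n₁)²/(n₁-1) + (s₂²/n₂)²/(n₂-1)] ≈ 58.18
t = (x̄₁ - x̄₂) / SE = (64.80 - 66.27) / 2.6186 = -1.47 / 2.6186 = -0.561
p-value = 0.5767

Since p-value > α = 0.01, we fail to reject H₀.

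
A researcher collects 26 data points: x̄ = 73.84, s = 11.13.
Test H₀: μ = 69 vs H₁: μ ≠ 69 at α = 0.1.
One-sample t-test:
H₀: μ = 69
H₁: μ ≠ 69
df = n - 1 = 25
t = (x̄ - μ₀) / (s/√n) = (73.84 - 69) / (11.13/√26) = 2.217
p-value = 0.0359

Since p-value < α = 0.1, we reject H₀.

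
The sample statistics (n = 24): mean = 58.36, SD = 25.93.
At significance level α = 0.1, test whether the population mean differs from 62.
One-sample t-test:
H₀: μ = 62
H₁: μ ≠ 62
df = n - 1 = 23
t = (x̄ - μ₀) / (s/√n) = (58.36 - 62) / (25.93/√24) = -0.688
p-value = 0.4985

Since p-value > α = 0.1, we fail to reject H₀.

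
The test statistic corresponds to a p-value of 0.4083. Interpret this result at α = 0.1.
Since p = 0.4083 > α = 0.1, fail to reject H₀.
There is insufficient evidence to reject the null hypothesis; the result is not statistically significant at the 0.1 level.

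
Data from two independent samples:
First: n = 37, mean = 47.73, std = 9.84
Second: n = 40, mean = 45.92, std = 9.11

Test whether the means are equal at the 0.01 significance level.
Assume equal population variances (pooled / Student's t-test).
Student's two-sample t-test (equal variances):
H₀: μ₁ = μ₂
H₁: μ₁ ≠ μ₂
df = n₁ + n₂ - 2 = 75
Pooled variance s_p² = [(n₁-1)s₁² + (n₂-1)s₂²] / (n₁ + n₂ - 2) = [(36)(9.84²) + (39)(9.11²)] / 75 = 89.6322
SE = √(s_p²(1/n₁ + 1/n₂)) = √(89.6322 × (1/37 + 1/40)) = 2.1595
t = (x̄₁ - x̄₂) / SE = (47.73 - 45.92) / 2.1595 = 1.81 / 2.1595 = 0.838
p-value = 0.4046

Since p-value > α = 0.01, we fail to reject H₀.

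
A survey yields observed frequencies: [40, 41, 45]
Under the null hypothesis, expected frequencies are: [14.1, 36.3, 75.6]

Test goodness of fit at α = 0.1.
Chi-square goodness of fit test:
H₀: observed counts match expected distribution
H₁: observed counts differ from expected distribution
df = k - 1 = 2
χ² = Σ(O - E)²/E
   = (40 - 14.1)²/14.1 + (41 - 36.3)²/36.3 + (45 - 75.6)²/75.6
   = 47.575 + 0.609 + 12.386
   = 60.57
p-value < 0.0001

Since p-value < α = 0.1, we reject H₀.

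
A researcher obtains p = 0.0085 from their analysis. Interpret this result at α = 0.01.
Since p = 0.0085 < α = 0.01, reject H₀.
There is sufficient evidence to reject the null hypothesis; the result is statistically significant at the 0.01 level.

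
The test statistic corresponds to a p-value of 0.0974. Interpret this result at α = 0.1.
Since p = 0.0974 < α = 0.1, reject H₀.
There is sufficient evidence to reject the null hypothesis; the result is statistically significant at the 0.1 level.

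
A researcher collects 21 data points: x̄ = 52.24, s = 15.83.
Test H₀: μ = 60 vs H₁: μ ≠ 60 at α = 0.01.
One-sample t-test:
H₀: μ = 60
H₁: μ ≠ 60
df = n - 1 = 20
t = (x̄ - μ₀) / (s/√n) = (52.24 - 60) / (15.83/√21) = -2.246
p-value = 0.0361

Since p-value > α = 0.01, we fail to reject H₀.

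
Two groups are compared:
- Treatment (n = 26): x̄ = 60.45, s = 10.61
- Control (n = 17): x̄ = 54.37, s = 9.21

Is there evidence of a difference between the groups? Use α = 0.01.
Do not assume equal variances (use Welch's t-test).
Welch's two-sample t-test:
H₀: μ₁ = μ₂
H₁: μ₁ ≠ μ₂
s₁²/n₁ = 10.61²/26 = 4.3297,  s₂²/n₂ = 9.21²/17 = 4.9897
SE = √(s₁²/n₁ + s₂²/n₂) = √(4.3297 + 4.9897) = 3.0528
df (Welch-Satterthwaite) = (s₁²/n₁ + s₂²/n₂)² / [(s₁²/n₁)²/(n₁-1) + (s₂²/n₂)²/(n₂-1)] ≈ 37.66
t = (x̄₁ - x̄₂) / SE = (60.45 - 54.37) / 3.0528 = 6.08 / 3.0528 = 1.992
p-value = 0.0537

Since p-value > α = 0.01, we fail to reject H₀.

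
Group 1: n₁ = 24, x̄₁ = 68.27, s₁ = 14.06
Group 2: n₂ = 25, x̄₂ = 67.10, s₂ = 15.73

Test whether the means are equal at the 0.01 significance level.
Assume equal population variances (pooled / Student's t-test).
Student's two-sample t-test (equal variances):
H₀: μ₁ = μ₂
H₁: μ₁ ≠ μ₂
df = n₁ + n₂ - 2 = 47
Pooled variance s_p² = [(n₁-1)s₁² + (n₂-1)s₂²] / (n₁ + n₂ - 2) = [(23)(14.06²) + (24)(15.73²)] / 47 = 223.0875
SE = √(s_p²(1/n₁ + 1/n₂)) = √(223.0875 × (1/24 + 1/25)) = 4.2684
t = (x̄₁ - x̄₂) / SE = (68.27 - 67.10) / 4.2684 = 1.17 / 4.2684 = 0.274
p-value = 0.7852

Since p-value > α = 0.01, we fail to reject H₀.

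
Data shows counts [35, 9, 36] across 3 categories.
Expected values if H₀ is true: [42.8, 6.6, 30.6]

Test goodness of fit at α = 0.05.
Chi-square goodness of fit test:
H₀: observed counts match expected distribution
H₁: observed counts differ from expected distribution
df = k - 1 = 2
χ² = Σ(O - E)²/E
   = (35 - 42.8)²/42.8 + (9 - 6.6)²/6.6 + (36 - 30.6)²/30.6
   = 1.421 + 0.873 + 0.953
   = 3.25
p-value = 0.1972

Since p-value > α = 0.05, we fail to reject H₀.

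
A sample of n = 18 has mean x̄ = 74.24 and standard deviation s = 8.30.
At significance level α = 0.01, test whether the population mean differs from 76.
One-sample t-test:
H₀: μ = 76
H₁: μ ≠ 76
df = n - 1 = 17
t = (x̄ - μ₀) / (s/√n) = (74.24 - 76) / (8.30/√18) = -0.900
p-value = 0.3809

Since p-value > α = 0.01, we fail to reject H₀.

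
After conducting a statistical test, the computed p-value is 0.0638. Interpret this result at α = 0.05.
Since p = 0.0638 > α = 0.05, fail to reject H₀.
There is insufficient evidence to reject the null hypothesis; the result is not statistically significant at the 0.05 level.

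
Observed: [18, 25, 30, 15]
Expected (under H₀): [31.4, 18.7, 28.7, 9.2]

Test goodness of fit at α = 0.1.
Chi-square goodness of fit test:
H₀: observed counts match expected distribution
H₁: observed counts differ from expected distribution
df = k - 1 = 3
χ² = Σ(O - E)²/E
   = (18 - 31.4)²/31.4 + (25 - 18.7)²/18.7 + (30 - 28.7)²/28.7 + (15 - 9.2)²/9.2
   = 5.718 + 2.122 + 0.059 + 3.657
   = 11.56
p-value = 0.0091

Since p-value < α = 0.1, we reject H₀.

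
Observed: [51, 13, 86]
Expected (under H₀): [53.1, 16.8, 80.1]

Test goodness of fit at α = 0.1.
Chi-square goodness of fit test:
H₀: observed counts match expected distribution
H₁: observed counts differ from expected distribution
df = k - 1 = 2
χ² = Σ(O - E)²/E
   = (51 - 53.1)²/53.1 + (13 - 16.8)²/16.8 + (86 - 80.1)²/80.1
   = 0.083 + 0.860 + 0.435
   = 1.38
p-value = 0.5023

Since p-value > α = 0.1, we fail to reject H₀.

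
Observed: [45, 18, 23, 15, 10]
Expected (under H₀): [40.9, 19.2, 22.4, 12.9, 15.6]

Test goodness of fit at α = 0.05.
Chi-square goodness of fit test:
H₀: observed counts match expected distribution
H₁: observed counts differ from expected distribution
df = k - 1 = 4
χ² = Σ(O - E)²/E
   = (45 - 40.9)²/40.9 + (18 - 19.2)²/19.2 + (23 - 22.4)²/22.4 + (15 - 12.9)²/12.9 + (10 - 15.6)²/15.6
   = 0.411 + 0.075 + 0.016 + 0.342 + 2.010
   = 2.85
p-value = 0.5825

Since p-value > α = 0.05, we fail to reject H₀.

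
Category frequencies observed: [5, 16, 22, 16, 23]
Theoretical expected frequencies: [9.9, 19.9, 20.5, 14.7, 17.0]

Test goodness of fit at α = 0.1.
Chi-square goodness of fit test:
H₀: observed counts match expected distribution
H₁: observed counts differ from expected distribution
df = k - 1 = 4
χ² = Σ(O - E)²/E
   = (5 - 9.9)²/9.9 + (16 - 19.9)²/19.9 + (22 - 20.5)²/20.5 + (16 - 14.7)²/14.7 + (23 - 17.0)²/17.0
   = 2.425 + 0.764 + 0.110 + 0.115 + 2.118
   = 5.53
p-value = 0.2369

Since p-value > α = 0.1, we fail to reject H₀.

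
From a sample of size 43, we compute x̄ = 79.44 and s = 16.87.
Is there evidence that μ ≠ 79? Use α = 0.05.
One-sample t-test:
H₀: μ = 79
H₁: μ ≠ 79
df = n - 1 = 42
t = (x̄ - μ₀) / (s/√n) = (79.44 - 79) / (16.87/√43) = 0.171
p-value = 0.8650

Since p-value > α = 0.05, we fail to reject H₀.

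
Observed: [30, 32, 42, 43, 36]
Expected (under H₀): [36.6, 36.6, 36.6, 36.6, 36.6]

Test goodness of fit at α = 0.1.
Chi-square goodness of fit test:
H₀: observed counts match expected distribution
H₁: observed counts differ from expected distribution
df = k - 1 = 4
χ² = Σ(O - E)²/E
   = (30 - 36.6)²/36.6 + (32 - 36.6)²/36.6 + (42 - 36.6)²/36.6 + (43 - 36.6)²/36.6 + (36 - 36.6)²/36.6
   = 1.190 + 0.578 + 0.797 + 1.119 + 0.010
   = 3.69
p-value = 0.4490

Since p-value > α = 0.1, we fail to reject H₀.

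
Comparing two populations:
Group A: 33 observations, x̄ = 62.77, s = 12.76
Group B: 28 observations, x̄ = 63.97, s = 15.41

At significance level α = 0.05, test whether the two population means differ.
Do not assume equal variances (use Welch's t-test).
Welch's two-sample t-test:
H₀: μ₁ = μ₂
H₁: μ₁ ≠ μ₂
s₁²/n₁ = 12.76²/33 = 4.9339,  s₂²/n₂ = 15.41²/28 = 8.4810
SE = √(s₁²/n₁ + s₂²/n₂) = √(4.9339 + 8.4810) = 3.6626
df (Welch-Satterthwaite) = (s₁²/n₁ + s₂²/n₂)² / [(s₁²/n₁)²/(n₁-1) + (s₂²/n₂)²/(n₂-1)] ≈ 52.55
t = (x̄₁ - x̄₂) / SE = (62.77 - 63.97) / 3.6626 = -1.20 / 3.6626 = -0.328
p-value = 0.7445

Since p-value > α = 0.05, we fail to reject H₀.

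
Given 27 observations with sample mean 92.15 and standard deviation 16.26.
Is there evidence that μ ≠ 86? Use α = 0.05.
One-sample t-test:
H₀: μ = 86
H₁: μ ≠ 86
df = n - 1 = 26
t = (x̄ - μ₀) / (s/√n) = (92.15 - 86) / (16.26/√27) = 1.965
p-value = 0.0601

Since p-value > α = 0.05, we fail to reject H₀.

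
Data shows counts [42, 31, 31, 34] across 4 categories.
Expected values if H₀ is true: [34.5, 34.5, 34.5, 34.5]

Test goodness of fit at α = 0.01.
Chi-square goodness of fit test:
H₀: observed counts match expected distribution
H₁: observed counts differ from expected distribution
df = k - 1 = 3
χ² = Σ(O - E)²/E
   = (42 - 34.5)²/34.5 + (31 - 34.5)²/34.5 + (31 - 34.5)²/34.5 + (34 - 34.5)²/34.5
   = 1.630 + 0.355 + 0.355 + 0.007
   = 2.35
p-value = 0.5034

Since p-value > α = 0.01, we fail to reject H₀.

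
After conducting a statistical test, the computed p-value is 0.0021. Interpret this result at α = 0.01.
Since p = 0.0021 < α = 0.01, reject H₀.
There is sufficient evidence to reject the null hypothesis; the result is statistically significant at the 0.01 level.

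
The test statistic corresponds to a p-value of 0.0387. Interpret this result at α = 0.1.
Since p = 0.0387 < α = 0.1, reject H₀.
There is sufficient evidence to reject the null hypothesis; the result is statistically significant at the 0.1 level.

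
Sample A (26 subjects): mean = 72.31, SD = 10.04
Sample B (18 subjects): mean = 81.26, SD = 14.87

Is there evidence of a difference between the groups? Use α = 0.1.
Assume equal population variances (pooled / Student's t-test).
Student's two-sample t-test (equal variances):
H₀: μ₁ = μ₂
H₁: μ₁ ≠ μ₂
df = n₁ + n₂ - 2 = 42
Pooled variance s_p² = [(n₁-1)s₁² + (n₂-1)s₂²] / (n₁ + n₂ - 2) = [(25)(10.04²) + (17)(14.87²)] / 42 = 149.5007
SE = √(s_p²(1/n₁ + 1/n₂)) = √(149.5007 × (1/26 + 1/18)) = 3.7491
t = (x̄₁ - x̄₂) / SE = (72.31 - 81.26) / 3.7491 = -8.95 / 3.7491 = -2.387
p-value = 0.0216

Since p-value < α = 0.1, we reject H₀.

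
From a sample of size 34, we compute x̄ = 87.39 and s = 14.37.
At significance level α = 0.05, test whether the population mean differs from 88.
One-sample t-test:
H₀: μ = 88
H₁: μ ≠ 88
df = n - 1 = 33
t = (x̄ - μ₀) / (s/√n) = (87.39 - 88) / (14.37/√34) = -0.248
p-value = 0.8060

Since p-value > α = 0.05, we fail to reject H₀.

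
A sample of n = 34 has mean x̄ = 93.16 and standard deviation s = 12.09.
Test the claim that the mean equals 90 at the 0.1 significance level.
One-sample t-test:
H₀: μ = 90
H₁: μ ≠ 90
df = n - 1 = 33
t = (x̄ - μ₀) / (s/√n) = (93.16 - 90) / (12.09/√34) = 1.524
p-value = 0.1370

Since p-value > α = 0.1, we fail to reject H₀.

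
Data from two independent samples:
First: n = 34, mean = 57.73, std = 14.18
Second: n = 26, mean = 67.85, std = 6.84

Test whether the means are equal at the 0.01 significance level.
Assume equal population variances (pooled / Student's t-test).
Student's two-sample t-test (equal variances):
H₀: μ₁ = μ₂
H₁: μ₁ ≠ μ₂
df = n₁ + n₂ - 2 = 58
Pooled variance s_p² = [(n₁-1)s₁² + (n₂-1)s₂²] / (n₁ + n₂ - 2) = [(33)(14.18²) + (25)(6.84²)] / 58 = 134.5695
SE = √(s_p²(1/n₁ + 1/n₂)) = √(134.5695 × (1/34 + 1/26)) = 3.0222
t = (x̄₁ - x̄₂) / SE = (57.73 - 67.85) / 3.0222 = -10.12 / 3.0222 = -3.349
p-value = 0.0014

Since p-value < α = 0.01, we reject H₀.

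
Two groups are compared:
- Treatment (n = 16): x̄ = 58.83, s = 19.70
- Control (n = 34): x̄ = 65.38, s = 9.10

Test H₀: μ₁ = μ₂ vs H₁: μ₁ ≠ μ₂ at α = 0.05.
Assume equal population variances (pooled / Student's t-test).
Student's two-sample t-test (equal variances):
H₀: μ₁ = μ₂
H₁: μ₁ ≠ μ₂
df = n₁ + n₂ - 2 = 48
Pooled variance s_p² = [(n₁-1)s₁² + (n₂-1)s₂²] / (n₁ + n₂ - 2) = [(15)(19.70²) + (33)(9.10²)] / 48 = 178.2100
SE = √(s_p²(1/n₁ + 1/n₂)) = √(178.2100 × (1/16 + 1/34)) = 4.0472
t = (x̄₁ - x̄₂) / SE = (58.83 - 65.38) / 4.0472 = -6.55 / 4.0472 = -1.618
p-value = 0.1121

Since p-value > α = 0.05, we fail to reject H₀.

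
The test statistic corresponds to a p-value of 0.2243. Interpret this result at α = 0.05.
Since p = 0.2243 > α = 0.05, fail to reject H₀.
There is insufficient evidence to reject the null hypothesis; the result is not statistically significant at the 0.05 level.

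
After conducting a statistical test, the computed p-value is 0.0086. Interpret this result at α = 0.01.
Since p = 0.0086 < α = 0.01, reject H₀.
There is sufficient evidence to reject the null hypothesis; the result is statistically significant at the 0.01 level.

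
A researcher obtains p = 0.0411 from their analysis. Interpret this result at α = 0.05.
Since p = 0.0411 < α = 0.05, reject H₀.
There is sufficient evidence to reject the null hypothesis; the result is statistically significant at the 0.05 level.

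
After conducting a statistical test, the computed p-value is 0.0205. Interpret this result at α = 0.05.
Since p = 0.0205 < α = 0.05, reject H₀.
There is sufficient evidence to reject the null hypothesis; the result is statistically significant at the 0.05 level.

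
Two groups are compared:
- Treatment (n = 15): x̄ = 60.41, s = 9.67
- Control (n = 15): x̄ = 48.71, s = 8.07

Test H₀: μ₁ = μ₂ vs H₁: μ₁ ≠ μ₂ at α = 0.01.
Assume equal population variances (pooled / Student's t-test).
Student's two-sample t-test (equal variances):
H₀: μ₁ = μ₂
H₁: μ₁ ≠ μ₂
df = n₁ + n₂ - 2 = 28
Pooled variance s_p² = [(n₁-1)s₁² + (n₂-1)s₂²] / (n₁ + n₂ - 2) = [(14)(9.67²) + (14)(8.07²)] / 28 = 79.3169
SE = √(s_p²(1/n₁ + 1/n₂)) = √(79.3169 × (1/15 + 1/15)) = 3.2520
t = (x̄₁ - x̄₂) / SE = (60.41 - 48.71) / 3.2520 = 11.70 / 3.2520 = 3.598
p-value = 0.0012

Since p-value < α = 0.01, we reject H₀.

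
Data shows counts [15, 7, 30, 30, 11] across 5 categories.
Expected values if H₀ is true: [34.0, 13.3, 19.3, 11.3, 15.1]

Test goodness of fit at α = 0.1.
Chi-square goodness of fit test:
H₀: observed counts match expected distribution
H₁: observed counts differ from expected distribution
df = k - 1 = 4
χ² = Σ(O - E)²/E
   = (15 - 34.0)²/34.0 + (7 - 13.3)²/13.3 + (30 - 19.3)²/19.3 + (30 - 11.3)²/11.3 + (11 - 15.1)²/15.1
   = 10.618 + 2.984 + 5.932 + 30.946 + 1.113
   = 51.59
p-value < 0.0001

Since p-value < α = 0.1, we reject H₀.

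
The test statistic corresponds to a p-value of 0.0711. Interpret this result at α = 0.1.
Since p = 0.0711 < α = 0.1, reject H₀.
There is sufficient evidence to reject the null hypothesis; the result is statistically significant at the 0.1 level.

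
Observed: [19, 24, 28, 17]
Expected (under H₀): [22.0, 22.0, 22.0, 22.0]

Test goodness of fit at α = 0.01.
Chi-square goodness of fit test:
H₀: observed counts match expected distribution
H₁: observed counts differ from expected distribution
df = k - 1 = 3
χ² = Σ(O - E)²/E
   = (19 - 22.0)²/22.0 + (24 - 22.0)²/22.0 + (28 - 22.0)²/22.0 + (17 - 22.0)²/22.0
   = 0.409 + 0.182 + 1.636 + 1.136
   = 3.36
p-value = 0.3389

Since p-value > α = 0.01, we fail to reject H₀.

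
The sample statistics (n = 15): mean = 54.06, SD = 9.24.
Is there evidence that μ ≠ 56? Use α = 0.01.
One-sample t-test:
H₀: μ = 56
H₁: μ ≠ 56
df = n - 1 = 14
t = (x̄ - μ₀) / (s/√n) = (54.06 - 56) / (9.24/√15) = -0.813
p-value = 0.4297

Since p-value > α = 0.01, we fail to reject H₀.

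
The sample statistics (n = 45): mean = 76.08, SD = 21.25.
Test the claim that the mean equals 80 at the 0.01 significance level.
One-sample t-test:
H₀: μ = 80
H₁: μ ≠ 80
df = n - 1 = 44
t = (x̄ - μ₀) / (s/√n) = (76.08 - 80) / (21.25/√45) = -1.237
p-value = 0.2225

Since p-value > α = 0.01, we fail to reject H₀.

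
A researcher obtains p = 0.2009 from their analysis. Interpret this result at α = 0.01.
Since p = 0.2009 > α = 0.01, fail to reject H₀.
There is insufficient evidence to reject the null hypothesis; the result is not statistically significant at the 0.01 level.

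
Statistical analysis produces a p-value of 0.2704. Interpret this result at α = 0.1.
Since p = 0.2704 > α = 0.1, fail to reject H₀.
There is insufficient evidence to reject the null hypothesis; the result is not statistically significant at the 0.1 level.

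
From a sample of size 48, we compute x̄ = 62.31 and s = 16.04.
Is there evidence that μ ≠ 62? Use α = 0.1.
One-sample t-test:
H₀: μ = 62
H₁: μ ≠ 62
df = n - 1 = 47
t = (x̄ - μ₀) / (s/√n) = (62.31 - 62) / (16.04/√48) = 0.134
p-value = 0.8941

Since p-value > α = 0.1, we fail to reject H₀.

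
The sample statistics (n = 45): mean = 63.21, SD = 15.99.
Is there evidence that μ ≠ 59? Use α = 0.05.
One-sample t-test:
H₀: μ = 59
H₁: μ ≠ 59
df = n - 1 = 44
t = (x̄ - μ₀) / (s/√n) = (63.21 - 59) / (15.99/√45) = 1.766
p-value = 0.0843

Since p-value > α = 0.05, we fail to reject H₀.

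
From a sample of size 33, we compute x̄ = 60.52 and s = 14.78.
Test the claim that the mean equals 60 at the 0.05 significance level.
One-sample t-test:
H₀: μ = 60
H₁: μ ≠ 60
df = n - 1 = 32
t = (x̄ - μ₀) / (s/√n) = (60.52 - 60) / (14.78/√33) = 0.202
p-value = 0.8411

Since p-value > α = 0.05, we fail to reject H₀.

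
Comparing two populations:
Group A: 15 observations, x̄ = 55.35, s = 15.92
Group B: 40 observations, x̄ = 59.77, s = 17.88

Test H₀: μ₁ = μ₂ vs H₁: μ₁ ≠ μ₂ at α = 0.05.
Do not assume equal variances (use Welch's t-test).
Welch's two-sample t-test:
H₀: μ₁ = μ₂
H₁: μ₁ ≠ μ₂
s₁²/n₁ = 15.92²/15 = 16.8964,  s₂²/n₂ = 17.88²/40 = 7.9924
SE = √(s₁²/n₁ + s₂²/n₂) = √(16.8964 + 7.9924) = 4.9889
df (Welch-Satterthwaite) = (s₁²/n₁ + s₂²/n₂)² / [(s₁²/n₁)²/(n₁-1) + (s₂²/n₂)²/(n₂-1)] ≈ 28.12
t = (x̄₁ - x̄₂) / SE = (55.35 - 59.77) / 4.9889 = -4.42 / 4.9889 = -0.886
p-value = 0.3831

Since p-value > α = 0.05, we fail to reject H₀.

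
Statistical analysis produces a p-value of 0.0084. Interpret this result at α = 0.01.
Since p = 0.0084 < α = 0.01, reject H₀.
There is sufficient evidence to reject the null hypothesis; the result is statistically significant at the 0.01 level.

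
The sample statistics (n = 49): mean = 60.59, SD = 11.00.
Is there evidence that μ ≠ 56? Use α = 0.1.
One-sample t-test:
H₀: μ = 56
H₁: μ ≠ 56
df = n - 1 = 48
t = (x̄ - μ₀) / (s/√n) = (60.59 - 56) / (11.00/√49) = 2.921
p-value = 0.0053

Since p-value < α = 0.1, we reject H₀.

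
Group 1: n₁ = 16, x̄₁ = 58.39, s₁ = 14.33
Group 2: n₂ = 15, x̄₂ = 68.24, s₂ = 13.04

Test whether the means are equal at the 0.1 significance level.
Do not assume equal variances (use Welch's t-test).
Welch's two-sample t-test:
H₀: μ₁ = μ₂
H₁: μ₁ ≠ μ₂
s₁²/n₁ = 14.33²/16 = 12.8343,  s₂²/n₂ = 13.04²/15 = 11.3361
SE = √(s₁²/n₁ + s₂²/n₂) = √(12.8343 + 11.3361) = 4.9163
df (Welch-Satterthwaite) = (s₁²/n₁ + s₂²/n₂)² / [(s₁²/n₁)²/(n₁-1) + (s₂²/n₂)²/(n₂-1)] ≈ 28.98
t = (x̄₁ - x̄₂) / SE = (58.39 - 68.24) / 4.9163 = -9.85 / 4.9163 = -2.004
p-value = 0.0546

Since p-value < α = 0.1, we reject H₀.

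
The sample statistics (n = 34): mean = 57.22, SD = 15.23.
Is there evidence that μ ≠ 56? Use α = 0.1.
One-sample t-test:
H₀: μ = 56
H₁: μ ≠ 56
df = n - 1 = 33
t = (x̄ - μ₀) / (s/√n) = (57.22 - 56) / (15.23/√34) = 0.467
p-value = 0.6435

Since p-value > α = 0.1, we fail to reject H₀.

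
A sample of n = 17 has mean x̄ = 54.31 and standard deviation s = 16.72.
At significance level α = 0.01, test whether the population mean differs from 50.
One-sample t-test:
H₀: μ = 50
H₁: μ ≠ 50
df = n - 1 = 16
t = (x̄ - μ₀) / (s/√n) = (54.31 - 50) / (16.72/√17) = 1.063
p-value = 0.3036

Since p-value > α = 0.01, we fail to reject H₀.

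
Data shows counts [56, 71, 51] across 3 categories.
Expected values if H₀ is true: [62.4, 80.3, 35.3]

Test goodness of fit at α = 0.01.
Chi-square goodness of fit test:
H₀: observed counts match expected distribution
H₁: observed counts differ from expected distribution
df = k - 1 = 2
χ² = Σ(O - E)²/E
   = (56 - 62.4)²/62.4 + (71 - 80.3)²/80.3 + (51 - 35.3)²/35.3
   = 0.656 + 1.077 + 6.983
   = 8.72
p-value = 0.0128

Since p-value > α = 0.01, we fail to reject H₀.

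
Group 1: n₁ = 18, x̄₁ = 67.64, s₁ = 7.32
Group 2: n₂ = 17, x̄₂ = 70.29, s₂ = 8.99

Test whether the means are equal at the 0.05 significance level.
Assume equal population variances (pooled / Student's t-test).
Student's two-sample t-test (equal variances):
H₀: μ₁ = μ₂
H₁: μ₁ ≠ μ₂
df = n₁ + n₂ - 2 = 33
Pooled variance s_p² = [(n₁-1)s₁² + (n₂-1)s₂²] / (n₁ + n₂ - 2) = [(17)(7.32²) + (16)(8.99²)] / 33 = 66.7886
SE = √(s_p²(1/n₁ + 1/n₂)) = √(66.7886 × (1/18 + 1/17)) = 2.7639
t = (x̄₁ - x̄₂) / SE = (67.64 - 70.29) / 2.7639 = -2.65 / 2.7639 = -0.959
p-value = 0.3446

Since p-value > α = 0.05, we fail to reject H₀.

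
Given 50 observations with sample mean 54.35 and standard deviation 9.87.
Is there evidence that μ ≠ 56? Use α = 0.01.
One-sample t-test:
H₀: μ = 56
H₁: μ ≠ 56
df = n - 1 = 49
t = (x̄ - μ₀) / (s/√n) = (54.35 - 56) / (9.87/√50) = -1.182
p-value = 0.2429

Since p-value > α = 0.01, we fail to reject H₀.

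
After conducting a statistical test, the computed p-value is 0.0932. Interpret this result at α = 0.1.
Since p = 0.0932 < α = 0.1, reject H₀.
There is sufficient evidence to reject the null hypothesis; the result is statistically significant at the 0.1 level.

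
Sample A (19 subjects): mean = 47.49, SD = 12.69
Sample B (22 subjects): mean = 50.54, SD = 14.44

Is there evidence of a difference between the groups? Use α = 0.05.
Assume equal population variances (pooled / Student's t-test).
Student's two-sample t-test (equal variances):
H₀: μ₁ = μ₂
H₁: μ₁ ≠ μ₂
df = n₁ + n₂ - 2 = 39
Pooled variance s_p² = [(n₁-1)s₁² + (n₂-1)s₂²] / (n₁ + n₂ - 2) = [(18)(12.69²) + (21)(14.44²)] / 39 = 186.6009
SE = √(s_p²(1/n₁ + 1/n₂)) = √(186.6009 × (1/19 + 1/22)) = 4.2782
t = (x̄₁ - x̄₂) / SE = (47.49 - 50.54) / 4.2782 = -3.05 / 4.2782 = -0.713
p-value = 0.4801

Since p-value > α = 0.05, we fail to reject H₀.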